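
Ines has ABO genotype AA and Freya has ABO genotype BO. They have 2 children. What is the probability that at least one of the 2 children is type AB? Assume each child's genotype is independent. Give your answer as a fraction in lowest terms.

ABO cross AA × BO → 1/2 A, 1/2 AB.
So P(type AB) = 1/2 per child.
P(none) = (1/2)^2 = 1/4; P(at least one) = 1 − 1/4 = 3/4.

3/4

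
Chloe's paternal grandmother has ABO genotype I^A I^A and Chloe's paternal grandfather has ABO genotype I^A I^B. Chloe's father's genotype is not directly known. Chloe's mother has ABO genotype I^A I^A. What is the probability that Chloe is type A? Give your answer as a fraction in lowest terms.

Chloe's father's ABO genotype from I^A I^A × I^A I^B: 1/2 I^A I^A, 1/2 I^A I^B.
Crossing each possibility with the mother I^A I^A and summing P(type A): 1/2·1 + 1/2·1/2 = 3/4.

3/4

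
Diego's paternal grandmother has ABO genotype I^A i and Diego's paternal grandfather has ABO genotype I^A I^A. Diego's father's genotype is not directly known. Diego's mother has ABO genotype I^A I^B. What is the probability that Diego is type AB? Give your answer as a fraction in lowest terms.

Diego's father's ABO genotype from I^A i × I^A I^A: 1/2 I^A I^A, 1/2 I^A i.
Crossing each possibility with the mother I^A I^B and summing P(type AB): 1/2·1/2 + 1/2·1/4 = 3/8.

3/8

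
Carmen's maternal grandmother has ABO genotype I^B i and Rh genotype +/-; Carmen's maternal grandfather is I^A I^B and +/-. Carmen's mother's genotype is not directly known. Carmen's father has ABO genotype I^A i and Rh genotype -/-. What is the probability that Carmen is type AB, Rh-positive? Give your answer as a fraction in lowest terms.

1/8

Carmen's mother's ABO genotype from I^B i × I^A I^B: 1/4 I^A I^B, 1/4 I^A i, 1/4 I^B I^B, 1/4 I^B i.
Crossing each possibility with the father I^A i and summing P(type AB): 1/4·1/4 + 1/4·0 + 1/4·1/2 + 1/4·1/4 = 1/4.
Similarly for Rh via the mother's Rh distribution: P(Rh+) = 1/2.
Independent loci: 1/4 × 1/2 = 1/8.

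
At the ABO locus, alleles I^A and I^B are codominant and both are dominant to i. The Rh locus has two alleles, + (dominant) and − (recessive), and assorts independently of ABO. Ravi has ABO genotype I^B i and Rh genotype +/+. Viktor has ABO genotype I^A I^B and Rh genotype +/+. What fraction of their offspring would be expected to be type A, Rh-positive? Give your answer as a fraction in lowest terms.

ABO cross I^B i × I^A I^B → offspring phenotypes: 1/4 A, 1/2 B, 1/4 AB.
Rh cross +/+ × +/+ → 1 Rh+.
Independent loci: P(type A, Rh-positive) = 1/4 × 1 = 1/4.

1/4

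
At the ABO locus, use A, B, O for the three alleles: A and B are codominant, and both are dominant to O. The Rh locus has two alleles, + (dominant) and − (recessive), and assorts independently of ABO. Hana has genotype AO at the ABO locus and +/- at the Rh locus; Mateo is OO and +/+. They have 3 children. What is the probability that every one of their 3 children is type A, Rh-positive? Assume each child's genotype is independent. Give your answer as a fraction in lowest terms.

1/8

ABO cross AO × OO → 1/2 O, 1/2 A.
Rh cross +/- × +/+ → 1 Rh+; so P(type A, Rh-positive) = 1/2 × 1 = 1/2 per child.
All 3 independent: (1/2)^3 = 1/8.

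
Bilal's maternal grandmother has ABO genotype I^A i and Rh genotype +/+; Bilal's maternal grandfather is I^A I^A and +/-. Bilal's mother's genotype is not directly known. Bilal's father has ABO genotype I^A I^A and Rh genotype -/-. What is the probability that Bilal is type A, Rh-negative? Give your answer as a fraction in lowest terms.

Bilal's mother's ABO genotype from I^A i × I^A I^A: 1/2 I^A I^A, 1/2 I^A i.
Crossing each possibility with the father I^A I^A and summing P(type A): 1/2·1 + 1/2·1 = 1.
Similarly for Rh via the mother's Rh distribution: P(Rh-) = 1/4.
Independent loci: 1 × 1/4 = 1/4.

1/4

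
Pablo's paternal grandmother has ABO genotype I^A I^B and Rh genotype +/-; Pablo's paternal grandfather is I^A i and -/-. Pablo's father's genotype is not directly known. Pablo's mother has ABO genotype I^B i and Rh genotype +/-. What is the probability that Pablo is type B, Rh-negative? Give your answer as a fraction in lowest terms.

Pablo's father's ABO genotype from I^A I^B × I^A i: 1/4 I^A I^A, 1/4 I^A I^B, 1/4 I^A i, 1/4 I^B i.
Crossing each possibility with the mother I^B i and summing P(type B): 1/4·0 + 1/4·1/2 + 1/4·1/4 + 1/4·3/4 = 3/8.
Similarly for Rh via the father's Rh distribution: P(Rh-) = 3/8.
Independent loci: 3/8 × 3/8 = 9/64.

9/64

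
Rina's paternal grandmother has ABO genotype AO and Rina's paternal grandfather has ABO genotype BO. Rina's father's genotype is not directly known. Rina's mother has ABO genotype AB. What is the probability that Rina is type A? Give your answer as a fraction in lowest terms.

3/8

Rina's father's ABO genotype from AO × BO: 1/4 AB, 1/4 AO, 1/4 BO, 1/4 OO.
Crossing each possibility with the mother AB and summing P(type A): 1/4·1/4 + 1/4·1/2 + 1/4·1/4 + 1/4·1/2 = 3/8.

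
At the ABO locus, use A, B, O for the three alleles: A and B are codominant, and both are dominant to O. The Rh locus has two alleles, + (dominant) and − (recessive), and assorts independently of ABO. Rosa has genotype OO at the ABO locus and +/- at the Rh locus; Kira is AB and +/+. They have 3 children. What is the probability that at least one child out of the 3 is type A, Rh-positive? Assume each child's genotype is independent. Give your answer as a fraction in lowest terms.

ABO cross OO × AB → 1/2 A, 1/2 B.
Rh cross +/- × +/+ → 1 Rh+; so P(type A, Rh-positive) = 1/2 × 1 = 1/2 per child.
P(none) = (1/2)^3 = 1/8; P(at least one) = 1 − 1/8 = 7/8.

7/8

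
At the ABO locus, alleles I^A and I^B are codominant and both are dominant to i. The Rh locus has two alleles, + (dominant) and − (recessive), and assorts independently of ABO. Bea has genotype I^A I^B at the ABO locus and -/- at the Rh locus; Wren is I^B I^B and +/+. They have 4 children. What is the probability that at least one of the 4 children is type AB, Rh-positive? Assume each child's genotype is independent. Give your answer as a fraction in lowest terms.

15/16

ABO cross I^A I^B × I^B I^B → 1/2 B, 1/2 AB.
Rh cross -/- × +/+ → 1 Rh+; so P(type AB, Rh-positive) = 1/2 × 1 = 1/2 per child.
P(none) = (1/2)^4 = 1/16; P(at least one) = 1 − 1/16 = 15/16.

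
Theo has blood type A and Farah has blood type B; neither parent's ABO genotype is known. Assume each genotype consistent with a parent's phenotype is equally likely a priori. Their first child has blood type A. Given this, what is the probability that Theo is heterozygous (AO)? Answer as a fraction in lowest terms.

1/3

Possible genotypes: Theo ∈ {AA, AO}; Farah ∈ {BB, BO}.
Weight each parental genotype pair by prior × P(type-A child):
  AA × BO: posterior weight 2/3.
  AO × BO: posterior weight 1/3.
Sum the posterior weight over pairs where Theo is AO: 1/3.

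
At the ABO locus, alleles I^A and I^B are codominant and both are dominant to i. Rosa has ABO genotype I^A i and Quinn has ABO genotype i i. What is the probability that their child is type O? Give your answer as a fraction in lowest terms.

1/2

ABO cross I^A i × i i → offspring phenotypes: 1/2 O, 1/2 A.
So P(type O) = 1/2.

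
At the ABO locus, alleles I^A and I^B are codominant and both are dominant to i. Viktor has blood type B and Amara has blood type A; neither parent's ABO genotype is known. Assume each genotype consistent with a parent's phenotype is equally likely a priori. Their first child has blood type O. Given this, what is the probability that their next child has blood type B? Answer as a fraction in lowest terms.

1/4

Possible genotypes: Viktor ∈ {I^B I^B, I^B i}; Amara ∈ {I^A I^A, I^A i}.
Weight each parental genotype pair by prior × P(type-O child):
  I^B i × I^A i: posterior weight 1; P(next child type B) = 1/4.
Weighted sum = 1/4.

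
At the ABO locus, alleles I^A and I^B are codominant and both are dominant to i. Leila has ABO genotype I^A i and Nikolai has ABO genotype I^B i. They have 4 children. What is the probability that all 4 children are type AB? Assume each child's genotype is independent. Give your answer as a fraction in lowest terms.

ABO cross I^A i × I^B i → 1/4 O, 1/4 A, 1/4 B, 1/4 AB.
So P(type AB) = 1/4 per child.
All 4 independent: (1/4)^4 = 1/256.

1/256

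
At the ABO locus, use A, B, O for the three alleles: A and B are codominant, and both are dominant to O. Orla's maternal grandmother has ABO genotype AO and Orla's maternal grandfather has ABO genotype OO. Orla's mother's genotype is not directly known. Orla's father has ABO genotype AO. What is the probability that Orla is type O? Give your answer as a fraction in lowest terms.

Orla's mother's ABO genotype from AO × OO: 1/2 AO, 1/2 OO.
Crossing each possibility with the father AO and summing P(type O): 1/2·1/4 + 1/2·1/2 = 3/8.

3/8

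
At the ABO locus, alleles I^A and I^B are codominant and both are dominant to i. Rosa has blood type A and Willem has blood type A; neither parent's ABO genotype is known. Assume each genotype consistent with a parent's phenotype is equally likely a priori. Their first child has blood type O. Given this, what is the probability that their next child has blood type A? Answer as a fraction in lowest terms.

Possible genotypes: Rosa ∈ {I^A I^A, I^A i}; Willem ∈ {I^A I^A, I^A i}.
Weight each parental genotype pair by prior × P(type-O child):
  I^A i × I^A i: posterior weight 1; P(next child type A) = 3/4.
Weighted sum = 3/4.

3/4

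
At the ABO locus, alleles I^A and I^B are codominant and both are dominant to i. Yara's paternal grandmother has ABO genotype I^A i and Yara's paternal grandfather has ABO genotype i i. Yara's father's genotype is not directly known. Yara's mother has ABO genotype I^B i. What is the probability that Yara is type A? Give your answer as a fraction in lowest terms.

Yara's father's ABO genotype from I^A i × i i: 1/2 I^A i, 1/2 i i.
Crossing each possibility with the mother I^B i and summing P(type A): 1/2·1/4 + 1/2·0 = 1/8.

1/8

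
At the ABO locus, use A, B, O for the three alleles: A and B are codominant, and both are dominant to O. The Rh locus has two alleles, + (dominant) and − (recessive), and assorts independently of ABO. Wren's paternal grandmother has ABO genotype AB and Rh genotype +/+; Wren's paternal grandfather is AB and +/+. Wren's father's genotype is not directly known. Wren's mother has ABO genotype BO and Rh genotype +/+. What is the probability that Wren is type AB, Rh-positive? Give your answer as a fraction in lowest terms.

Wren's father's ABO genotype from AB × AB: 1/4 AA, 1/2 AB, 1/4 BB.
Crossing each possibility with the mother BO and summing P(type AB): 1/4·1/2 + 1/2·1/4 + 1/4·0 = 1/4.
Similarly for Rh via the father's Rh distribution: P(Rh+) = 1.
Independent loci: 1/4 × 1 = 1/4.

1/4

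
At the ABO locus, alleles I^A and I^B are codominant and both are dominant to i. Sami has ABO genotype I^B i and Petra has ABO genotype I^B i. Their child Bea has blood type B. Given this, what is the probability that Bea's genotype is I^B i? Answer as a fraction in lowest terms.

Cross I^B i × I^B i → 1/4 I^B I^B, 1/2 I^B i, 1/4 i i.
Type-B genotypes among offspring: I^B I^B (1/4), I^B i (1/2); total 3/4.
P(I^B i | type B) = (1/2) / (3/4) = 2/3.

2/3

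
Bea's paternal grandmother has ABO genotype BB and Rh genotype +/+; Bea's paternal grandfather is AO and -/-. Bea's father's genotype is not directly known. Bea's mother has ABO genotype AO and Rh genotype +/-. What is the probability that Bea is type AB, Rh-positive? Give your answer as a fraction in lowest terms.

3/16

Bea's father's ABO genotype from BB × AO: 1/2 AB, 1/2 BO.
Crossing each possibility with the mother AO and summing P(type AB): 1/2·1/4 + 1/2·1/4 = 1/4.
Similarly for Rh via the father's Rh distribution: P(Rh+) = 3/4.
Independent loci: 1/4 × 3/4 = 3/16.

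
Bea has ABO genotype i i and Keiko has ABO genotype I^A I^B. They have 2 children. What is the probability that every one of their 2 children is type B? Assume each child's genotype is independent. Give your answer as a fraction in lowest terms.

1/4

ABO cross i i × I^A I^B → 1/2 A, 1/2 B.
So P(type B) = 1/2 per child.
All 2 independent: (1/2)^2 = 1/4.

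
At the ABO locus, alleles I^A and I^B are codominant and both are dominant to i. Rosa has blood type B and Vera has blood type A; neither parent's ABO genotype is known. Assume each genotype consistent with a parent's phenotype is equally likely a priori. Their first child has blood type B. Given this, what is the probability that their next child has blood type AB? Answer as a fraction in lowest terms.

5/12

Possible genotypes: Rosa ∈ {I^B I^B, I^B i}; Vera ∈ {I^A I^A, I^A i}.
Weight each parental genotype pair by prior × P(type-B child):
  I^B I^B × I^A i: posterior weight 2/3; P(next child type AB) = 1/2.
  I^B i × I^A i: posterior weight 1/3; P(next child type AB) = 1/4.
Weighted sum = 5/12.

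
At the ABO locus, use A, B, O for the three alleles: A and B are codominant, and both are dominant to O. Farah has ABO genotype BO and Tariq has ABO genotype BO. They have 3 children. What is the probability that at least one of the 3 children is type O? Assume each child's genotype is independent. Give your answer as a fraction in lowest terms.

37/64

ABO cross BO × BO → 1/4 O, 3/4 B.
So P(type O) = 1/4 per child.
P(none) = (3/4)^3 = 27/64; P(at least one) = 1 − 27/64 = 37/64.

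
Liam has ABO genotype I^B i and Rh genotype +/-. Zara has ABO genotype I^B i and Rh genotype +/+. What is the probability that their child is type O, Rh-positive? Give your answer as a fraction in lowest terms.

ABO cross I^B i × I^B i → offspring phenotypes: 1/4 O, 3/4 B.
Rh cross +/- × +/+ → 1 Rh+.
Independent loci: P(type O, Rh-positive) = 1/4 × 1 = 1/4.

1/4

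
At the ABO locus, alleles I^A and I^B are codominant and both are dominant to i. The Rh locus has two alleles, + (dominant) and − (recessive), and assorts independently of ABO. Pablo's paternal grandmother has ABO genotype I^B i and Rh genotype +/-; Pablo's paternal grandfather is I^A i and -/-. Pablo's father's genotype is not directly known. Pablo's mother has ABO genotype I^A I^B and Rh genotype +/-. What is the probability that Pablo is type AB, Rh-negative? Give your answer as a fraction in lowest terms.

Pablo's father's ABO genotype from I^B i × I^A i: 1/4 I^A I^B, 1/4 I^A i, 1/4 I^B i, 1/4 i i.
Crossing each possibility with the mother I^A I^B and summing P(type AB): 1/4·1/2 + 1/4·1/4 + 1/4·1/4 + 1/4·0 = 1/4.
Similarly for Rh via the father's Rh distribution: P(Rh-) = 3/8.
Independent loci: 1/4 × 3/8 = 3/32.

3/32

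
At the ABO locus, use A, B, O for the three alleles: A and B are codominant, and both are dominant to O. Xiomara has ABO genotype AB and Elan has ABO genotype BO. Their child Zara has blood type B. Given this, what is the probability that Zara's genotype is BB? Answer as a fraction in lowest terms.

Cross AB × BO → 1/4 AB, 1/4 AO, 1/4 BB, 1/4 BO.
Type-B genotypes among offspring: BB (1/4), BO (1/4); total 1/2.
P(BB | type B) = (1/4) / (1/2) = 1/2.

1/2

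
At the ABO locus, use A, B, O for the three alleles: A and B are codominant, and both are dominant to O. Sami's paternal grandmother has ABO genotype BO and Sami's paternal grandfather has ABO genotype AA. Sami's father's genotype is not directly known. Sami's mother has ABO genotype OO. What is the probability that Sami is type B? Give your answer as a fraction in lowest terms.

Sami's father's ABO genotype from BO × AA: 1/2 AB, 1/2 AO.
Crossing each possibility with the mother OO and summing P(type B): 1/2·1/2 + 1/2·0 = 1/4.

1/4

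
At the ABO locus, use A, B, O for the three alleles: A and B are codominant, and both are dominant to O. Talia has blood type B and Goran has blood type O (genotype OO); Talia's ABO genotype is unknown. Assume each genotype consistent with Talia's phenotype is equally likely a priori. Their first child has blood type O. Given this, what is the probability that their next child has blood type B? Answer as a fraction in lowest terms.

Possible genotypes: Talia ∈ {BB, BO}; Goran ∈ {OO}.
Weight each parental genotype pair by prior × P(type-O child):
  BO × OO: posterior weight 1; P(next child type B) = 1/2.
Weighted sum = 1/2.

1/2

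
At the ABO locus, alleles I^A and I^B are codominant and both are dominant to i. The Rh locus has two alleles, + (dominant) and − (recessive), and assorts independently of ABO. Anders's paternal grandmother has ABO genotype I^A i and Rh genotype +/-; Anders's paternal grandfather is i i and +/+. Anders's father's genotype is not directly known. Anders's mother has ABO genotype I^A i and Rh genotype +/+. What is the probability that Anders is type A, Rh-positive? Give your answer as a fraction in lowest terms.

Anders's father's ABO genotype from I^A i × i i: 1/2 I^A i, 1/2 i i.
Crossing each possibility with the mother I^A i and summing P(type A): 1/2·3/4 + 1/2·1/2 = 5/8.
Similarly for Rh via the father's Rh distribution: P(Rh+) = 1.
Independent loci: 5/8 × 1 = 5/8.

5/8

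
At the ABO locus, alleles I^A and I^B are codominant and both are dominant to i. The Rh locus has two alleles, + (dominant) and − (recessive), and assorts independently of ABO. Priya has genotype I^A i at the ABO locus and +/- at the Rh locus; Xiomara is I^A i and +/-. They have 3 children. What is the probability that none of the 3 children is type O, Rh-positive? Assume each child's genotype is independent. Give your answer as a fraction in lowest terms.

ABO cross I^A i × I^A i → 1/4 O, 3/4 A.
Rh cross +/- × +/- → 3/4 Rh+, 1/4 Rh-; so P(type O, Rh-positive) = 1/4 × 3/4 = 3/16 per child.
P(not type O, Rh-positive) = 13/16 for one child; (13/16)^3 = 2197/4096.

2197/4096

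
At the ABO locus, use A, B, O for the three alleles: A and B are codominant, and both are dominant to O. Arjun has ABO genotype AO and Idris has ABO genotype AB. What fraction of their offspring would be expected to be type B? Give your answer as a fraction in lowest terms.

ABO cross AO × AB → offspring phenotypes: 1/2 A, 1/4 B, 1/4 AB.
So P(type B) = 1/4.

1/4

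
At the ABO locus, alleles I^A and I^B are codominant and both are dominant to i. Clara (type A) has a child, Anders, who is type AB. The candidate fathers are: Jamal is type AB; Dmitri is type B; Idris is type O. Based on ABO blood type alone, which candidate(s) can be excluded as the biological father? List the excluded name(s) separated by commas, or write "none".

Idris

A candidate is excluded only if no genotype consistent with his phenotype could produce a type AB child with a type A mother.
Idris (type O): no genotype consistent with that phenotype can produce a type-AB child with a type-A mother.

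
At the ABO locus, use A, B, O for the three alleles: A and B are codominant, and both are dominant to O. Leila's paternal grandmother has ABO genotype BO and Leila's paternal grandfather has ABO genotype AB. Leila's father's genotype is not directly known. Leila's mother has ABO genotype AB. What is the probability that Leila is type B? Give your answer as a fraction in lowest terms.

3/8

Leila's father's ABO genotype from BO × AB: 1/4 AB, 1/4 AO, 1/4 BB, 1/4 BO.
Crossing each possibility with the mother AB and summing P(type B): 1/4·1/4 + 1/4·1/4 + 1/4·1/2 + 1/4·1/2 = 3/8.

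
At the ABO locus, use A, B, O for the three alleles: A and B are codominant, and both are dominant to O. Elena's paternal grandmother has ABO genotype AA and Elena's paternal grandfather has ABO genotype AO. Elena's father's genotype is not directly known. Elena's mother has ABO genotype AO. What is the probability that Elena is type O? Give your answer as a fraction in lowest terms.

Elena's father's ABO genotype from AA × AO: 1/2 AA, 1/2 AO.
Crossing each possibility with the mother AO and summing P(type O): 1/2·0 + 1/2·1/4 = 1/8.

1/8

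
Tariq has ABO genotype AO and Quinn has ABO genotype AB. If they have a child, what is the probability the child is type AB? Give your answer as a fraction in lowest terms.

1/4

ABO cross AO × AB → offspring phenotypes: 1/2 A, 1/4 B, 1/4 AB.
So P(type AB) = 1/4.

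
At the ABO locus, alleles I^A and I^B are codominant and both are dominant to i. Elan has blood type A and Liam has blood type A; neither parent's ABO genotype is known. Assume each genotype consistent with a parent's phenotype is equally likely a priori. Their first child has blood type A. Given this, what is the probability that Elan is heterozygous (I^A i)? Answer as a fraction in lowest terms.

Possible genotypes: Elan ∈ {I^A I^A, I^A i}; Liam ∈ {I^A I^A, I^A i}.
Weight each parental genotype pair by prior × P(type-A child):
  I^A I^A × I^A I^A: posterior weight 4/15.
  I^A I^A × I^A i: posterior weight 4/15.
  I^A i × I^A I^A: posterior weight 4/15.
  I^A i × I^A i: posterior weight 1/5.
Sum the posterior weight over pairs where Elan is I^A i: 7/15.

7/15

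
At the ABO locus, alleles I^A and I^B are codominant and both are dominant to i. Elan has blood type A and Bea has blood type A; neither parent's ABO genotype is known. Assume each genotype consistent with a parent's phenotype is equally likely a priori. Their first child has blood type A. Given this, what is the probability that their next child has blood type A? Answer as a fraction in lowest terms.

19/20

Possible genotypes: Elan ∈ {I^A I^A, I^A i}; Bea ∈ {I^A I^A, I^A i}.
Weight each parental genotype pair by prior × P(type-A child):
  I^A I^A × I^A I^A: posterior weight 4/15; P(next child type A) = 1.
  I^A I^A × I^A i: posterior weight 4/15; P(next child type A) = 1.
  I^A i × I^A I^A: posterior weight 4/15; P(next child type A) = 1.
  I^A i × I^A i: posterior weight 1/5; P(next child type A) = 3/4.
Weighted sum = 19/20.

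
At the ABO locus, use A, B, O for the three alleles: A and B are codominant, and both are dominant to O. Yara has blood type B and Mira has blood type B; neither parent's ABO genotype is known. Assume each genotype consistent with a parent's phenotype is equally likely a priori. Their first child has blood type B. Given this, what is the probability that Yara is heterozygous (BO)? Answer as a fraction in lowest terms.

7/15

Possible genotypes: Yara ∈ {BB, BO}; Mira ∈ {BB, BO}.
Weight each parental genotype pair by prior × P(type-B child):
  BB × BB: posterior weight 4/15.
  BB × BO: posterior weight 4/15.
  BO × BB: posterior weight 4/15.
  BO × BO: posterior weight 1/5.
Sum the posterior weight over pairs where Yara is BO: 7/15.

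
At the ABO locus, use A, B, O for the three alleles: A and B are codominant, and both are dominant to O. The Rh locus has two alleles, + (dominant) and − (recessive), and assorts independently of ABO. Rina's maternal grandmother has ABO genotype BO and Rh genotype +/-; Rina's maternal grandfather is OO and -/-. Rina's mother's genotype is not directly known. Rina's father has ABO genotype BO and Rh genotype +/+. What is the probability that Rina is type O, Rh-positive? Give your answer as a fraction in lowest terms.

3/8

Rina's mother's ABO genotype from BO × OO: 1/2 BO, 1/2 OO.
Crossing each possibility with the father BO and summing P(type O): 1/2·1/4 + 1/2·1/2 = 3/8.
Similarly for Rh via the mother's Rh distribution: P(Rh+) = 1.
Independent loci: 3/8 × 1 = 3/8.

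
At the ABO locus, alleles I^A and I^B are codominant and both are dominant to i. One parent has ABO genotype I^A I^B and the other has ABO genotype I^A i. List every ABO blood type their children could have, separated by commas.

A, B, AB

Gametes from I^A I^B × I^A i give offspring ABO genotypes I^A I^A, I^A I^B, I^A i, I^B i, i.e. phenotypes A, B, AB.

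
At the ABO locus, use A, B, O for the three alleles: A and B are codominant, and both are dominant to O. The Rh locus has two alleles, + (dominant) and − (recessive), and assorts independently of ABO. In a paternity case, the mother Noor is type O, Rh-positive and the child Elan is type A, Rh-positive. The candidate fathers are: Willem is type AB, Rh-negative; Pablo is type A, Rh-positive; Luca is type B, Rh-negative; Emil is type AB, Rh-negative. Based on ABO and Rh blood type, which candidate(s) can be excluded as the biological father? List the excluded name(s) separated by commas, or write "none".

A candidate is excluded only if no genotype consistent with his phenotype could produce a type A, Rh-positive child with a type O, Rh-positive mother.
Luca (type B, Rh-): no genotype consistent with that phenotype can produce a type-A Rh+ child with a type-O mother.

Luca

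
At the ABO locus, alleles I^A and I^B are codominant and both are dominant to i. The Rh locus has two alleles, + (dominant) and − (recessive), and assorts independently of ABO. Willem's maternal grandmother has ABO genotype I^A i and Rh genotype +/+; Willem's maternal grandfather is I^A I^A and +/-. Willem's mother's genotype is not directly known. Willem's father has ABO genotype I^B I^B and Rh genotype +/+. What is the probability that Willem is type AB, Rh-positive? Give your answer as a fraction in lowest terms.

Willem's mother's ABO genotype from I^A i × I^A I^A: 1/2 I^A I^A, 1/2 I^A i.
Crossing each possibility with the father I^B I^B and summing P(type AB): 1/2·1 + 1/2·1/2 = 3/4.
Similarly for Rh via the mother's Rh distribution: P(Rh+) = 1.
Independent loci: 3/4 × 1 = 3/4.

3/4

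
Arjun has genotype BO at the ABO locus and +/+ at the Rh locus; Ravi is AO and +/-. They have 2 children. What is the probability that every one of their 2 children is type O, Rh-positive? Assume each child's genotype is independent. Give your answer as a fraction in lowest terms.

ABO cross BO × AO → 1/4 O, 1/4 A, 1/4 B, 1/4 AB.
Rh cross +/+ × +/- → 1 Rh+; so P(type O, Rh-positive) = 1/4 × 1 = 1/4 per child.
All 2 independent: (1/4)^2 = 1/16.

1/16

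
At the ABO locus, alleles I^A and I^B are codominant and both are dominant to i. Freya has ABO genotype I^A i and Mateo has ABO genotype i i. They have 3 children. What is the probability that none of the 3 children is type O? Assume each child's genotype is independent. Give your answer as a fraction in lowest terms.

ABO cross I^A i × i i → 1/2 O, 1/2 A.
So P(type O) = 1/2 per child.
P(not type O) = 1/2 for one child; (1/2)^3 = 1/8.

1/8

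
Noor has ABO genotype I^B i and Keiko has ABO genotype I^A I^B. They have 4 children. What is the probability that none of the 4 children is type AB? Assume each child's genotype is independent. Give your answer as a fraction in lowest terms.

ABO cross I^B i × I^A I^B → 1/4 A, 1/2 B, 1/4 AB.
So P(type AB) = 1/4 per child.
P(not type AB) = 3/4 for one child; (3/4)^4 = 81/256.

81/256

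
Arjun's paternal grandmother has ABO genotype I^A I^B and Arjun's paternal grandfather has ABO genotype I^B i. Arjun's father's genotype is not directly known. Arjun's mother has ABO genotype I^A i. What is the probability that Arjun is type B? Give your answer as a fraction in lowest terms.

Arjun's father's ABO genotype from I^A I^B × I^B i: 1/4 I^A I^B, 1/4 I^A i, 1/4 I^B I^B, 1/4 I^B i.
Crossing each possibility with the mother I^A i and summing P(type B): 1/4·1/4 + 1/4·0 + 1/4·1/2 + 1/4·1/4 = 1/4.

1/4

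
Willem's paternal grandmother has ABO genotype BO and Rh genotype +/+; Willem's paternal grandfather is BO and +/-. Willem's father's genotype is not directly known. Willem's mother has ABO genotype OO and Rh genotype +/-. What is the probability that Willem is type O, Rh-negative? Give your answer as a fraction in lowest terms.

1/16

Willem's father's ABO genotype from BO × BO: 1/4 BB, 1/2 BO, 1/4 OO.
Crossing each possibility with the mother OO and summing P(type O): 1/4·0 + 1/2·1/2 + 1/4·1 = 1/2.
Similarly for Rh via the father's Rh distribution: P(Rh-) = 1/8.
Independent loci: 1/2 × 1/8 = 1/16.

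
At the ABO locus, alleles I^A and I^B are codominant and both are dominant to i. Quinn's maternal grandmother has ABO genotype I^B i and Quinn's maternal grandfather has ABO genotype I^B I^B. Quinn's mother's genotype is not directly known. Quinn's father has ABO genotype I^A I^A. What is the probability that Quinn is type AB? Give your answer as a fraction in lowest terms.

3/4

Quinn's mother's ABO genotype from I^B i × I^B I^B: 1/2 I^B I^B, 1/2 I^B i.
Crossing each possibility with the father I^A I^A and summing P(type AB): 1/2·1 + 1/2·1/2 = 3/4.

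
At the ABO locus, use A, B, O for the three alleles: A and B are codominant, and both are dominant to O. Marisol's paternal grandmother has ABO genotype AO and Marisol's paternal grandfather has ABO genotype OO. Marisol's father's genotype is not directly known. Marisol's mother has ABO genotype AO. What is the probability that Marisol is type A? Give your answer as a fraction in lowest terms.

Marisol's father's ABO genotype from AO × OO: 1/2 AO, 1/2 OO.
Crossing each possibility with the mother AO and summing P(type A): 1/2·3/4 + 1/2·1/2 = 5/8.

5/8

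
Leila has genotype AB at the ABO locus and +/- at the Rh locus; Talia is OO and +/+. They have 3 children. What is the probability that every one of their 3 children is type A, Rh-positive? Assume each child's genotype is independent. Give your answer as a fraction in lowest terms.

1/8

ABO cross AB × OO → 1/2 A, 1/2 B.
Rh cross +/- × +/+ → 1 Rh+; so P(type A, Rh-positive) = 1/2 × 1 = 1/2 per child.
All 3 independent: (1/2)^3 = 1/8.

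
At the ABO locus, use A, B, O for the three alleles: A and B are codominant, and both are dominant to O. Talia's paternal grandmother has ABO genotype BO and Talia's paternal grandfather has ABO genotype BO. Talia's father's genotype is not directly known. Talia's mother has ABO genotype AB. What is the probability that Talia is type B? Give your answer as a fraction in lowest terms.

Talia's father's ABO genotype from BO × BO: 1/4 BB, 1/2 BO, 1/4 OO.
Crossing each possibility with the mother AB and summing P(type B): 1/4·1/2 + 1/2·1/2 + 1/4·1/2 = 1/2.

1/2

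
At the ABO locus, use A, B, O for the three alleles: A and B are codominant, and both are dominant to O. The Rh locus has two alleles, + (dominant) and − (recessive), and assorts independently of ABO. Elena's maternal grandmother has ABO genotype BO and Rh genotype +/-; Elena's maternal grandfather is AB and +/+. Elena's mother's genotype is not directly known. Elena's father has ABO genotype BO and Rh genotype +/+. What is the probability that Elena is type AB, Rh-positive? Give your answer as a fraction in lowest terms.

Elena's mother's ABO genotype from BO × AB: 1/4 AB, 1/4 AO, 1/4 BB, 1/4 BO.
Crossing each possibility with the father BO and summing P(type AB): 1/4·1/4 + 1/4·1/4 + 1/4·0 + 1/4·0 = 1/8.
Similarly for Rh via the mother's Rh distribution: P(Rh+) = 1.
Independent loci: 1/8 × 1 = 1/8.

1/8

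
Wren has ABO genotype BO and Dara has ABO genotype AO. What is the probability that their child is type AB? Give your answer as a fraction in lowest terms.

1/4

ABO cross BO × AO → offspring phenotypes: 1/4 O, 1/4 A, 1/4 B, 1/4 AB.
So P(type AB) = 1/4.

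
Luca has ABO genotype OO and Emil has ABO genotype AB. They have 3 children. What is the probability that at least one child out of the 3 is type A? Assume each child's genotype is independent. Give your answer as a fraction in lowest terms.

ABO cross OO × AB → 1/2 A, 1/2 B.
So P(type A) = 1/2 per child.
P(none) = (1/2)^3 = 1/8; P(at least one) = 1 − 1/8 = 7/8.

7/8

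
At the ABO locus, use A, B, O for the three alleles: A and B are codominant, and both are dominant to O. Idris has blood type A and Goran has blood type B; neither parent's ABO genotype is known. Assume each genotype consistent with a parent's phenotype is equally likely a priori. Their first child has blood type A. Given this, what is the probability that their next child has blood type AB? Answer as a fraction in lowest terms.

5/12

Possible genotypes: Idris ∈ {AA, AO}; Goran ∈ {BB, BO}.
Weight each parental genotype pair by prior × P(type-A child):
  AA × BO: posterior weight 2/3; P(next child type AB) = 1/2.
  AO × BO: posterior weight 1/3; P(next child type AB) = 1/4.
Weighted sum = 5/12.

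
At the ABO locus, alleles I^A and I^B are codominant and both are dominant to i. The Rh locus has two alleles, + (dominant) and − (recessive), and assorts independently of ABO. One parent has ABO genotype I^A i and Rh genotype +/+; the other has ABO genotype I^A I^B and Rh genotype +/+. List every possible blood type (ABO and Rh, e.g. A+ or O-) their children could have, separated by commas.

A+, B+, AB+

Gametes from I^A i × I^A I^B give offspring ABO genotypes I^A I^A, I^A I^B, I^A i, I^B i, i.e. phenotypes A, B, AB.
Rh cross +/+ × +/+ → phenotypes Rh+.
Combining independently: A+, B+, AB+.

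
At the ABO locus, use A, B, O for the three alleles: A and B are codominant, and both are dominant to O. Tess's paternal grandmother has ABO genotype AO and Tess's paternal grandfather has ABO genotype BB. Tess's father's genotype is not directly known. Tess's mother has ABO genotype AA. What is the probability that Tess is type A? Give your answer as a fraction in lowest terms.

Tess's father's ABO genotype from AO × BB: 1/2 AB, 1/2 BO.
Crossing each possibility with the mother AA and summing P(type A): 1/2·1/2 + 1/2·1/2 = 1/2.

1/2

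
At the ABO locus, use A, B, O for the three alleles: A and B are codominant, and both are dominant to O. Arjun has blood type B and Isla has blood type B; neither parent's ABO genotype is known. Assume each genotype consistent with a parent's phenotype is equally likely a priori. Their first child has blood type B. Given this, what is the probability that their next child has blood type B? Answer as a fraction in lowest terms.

19/20

Possible genotypes: Arjun ∈ {BB, BO}; Isla ∈ {BB, BO}.
Weight each parental genotype pair by prior × P(type-B child):
  BB × BB: posterior weight 4/15; P(next child type B) = 1.
  BB × BO: posterior weight 4/15; P(next child type B) = 1.
  BO × BB: posterior weight 4/15; P(next child type B) = 1.
  BO × BO: posterior weight 1/5; P(next child type B) = 3/4.
Weighted sum = 19/20.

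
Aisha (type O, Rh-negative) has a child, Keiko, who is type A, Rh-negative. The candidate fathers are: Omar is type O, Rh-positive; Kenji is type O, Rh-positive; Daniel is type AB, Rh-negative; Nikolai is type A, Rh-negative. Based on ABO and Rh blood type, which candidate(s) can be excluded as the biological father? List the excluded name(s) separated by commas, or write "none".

Omar, Kenji

A candidate is excluded only if no genotype consistent with his phenotype could produce a type A, Rh-negative child with a type O, Rh-negative mother.
Omar (type O, Rh+): no genotype consistent with that phenotype can produce a type-A Rh- child with a type-O mother.
Kenji (type O, Rh+): no genotype consistent with that phenotype can produce a type-A Rh- child with a type-O mother.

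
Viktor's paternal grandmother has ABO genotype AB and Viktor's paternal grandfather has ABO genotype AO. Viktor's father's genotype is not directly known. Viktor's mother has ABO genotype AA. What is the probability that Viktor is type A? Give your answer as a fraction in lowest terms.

3/4

Viktor's father's ABO genotype from AB × AO: 1/4 AA, 1/4 AB, 1/4 AO, 1/4 BO.
Crossing each possibility with the mother AA and summing P(type A): 1/4·1 + 1/4·1/2 + 1/4·1 + 1/4·1/2 = 3/4.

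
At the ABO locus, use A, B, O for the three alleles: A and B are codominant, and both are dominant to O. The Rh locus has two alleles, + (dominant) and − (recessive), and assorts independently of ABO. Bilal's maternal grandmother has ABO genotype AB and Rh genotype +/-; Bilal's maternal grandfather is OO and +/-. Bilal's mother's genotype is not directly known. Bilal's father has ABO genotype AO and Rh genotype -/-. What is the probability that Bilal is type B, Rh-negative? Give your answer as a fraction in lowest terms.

Bilal's mother's ABO genotype from AB × OO: 1/2 AO, 1/2 BO.
Crossing each possibility with the father AO and summing P(type B): 1/2·0 + 1/2·1/4 = 1/8.
Similarly for Rh via the mother's Rh distribution: P(Rh-) = 1/2.
Independent loci: 1/8 × 1/2 = 1/16.

1/16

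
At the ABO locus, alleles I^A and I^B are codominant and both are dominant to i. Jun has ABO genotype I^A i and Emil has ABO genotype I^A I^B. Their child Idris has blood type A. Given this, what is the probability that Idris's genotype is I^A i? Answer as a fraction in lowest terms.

Cross I^A i × I^A I^B → 1/4 I^A I^A, 1/4 I^A I^B, 1/4 I^A i, 1/4 I^B i.
Type-A genotypes among offspring: I^A I^A (1/4), I^A i (1/4); total 1/2.
P(I^A i | type A) = (1/4) / (1/2) = 1/2.

1/2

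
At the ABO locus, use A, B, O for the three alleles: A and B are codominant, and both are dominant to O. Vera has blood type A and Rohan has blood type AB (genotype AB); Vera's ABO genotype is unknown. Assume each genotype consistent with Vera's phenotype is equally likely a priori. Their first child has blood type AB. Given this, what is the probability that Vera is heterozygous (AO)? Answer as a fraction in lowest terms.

1/3

Possible genotypes: Vera ∈ {AA, AO}; Rohan ∈ {AB}.
Weight each parental genotype pair by prior × P(type-AB child):
  AA × AB: posterior weight 2/3.
  AO × AB: posterior weight 1/3.
Sum the posterior weight over pairs where Vera is AO: 1/3.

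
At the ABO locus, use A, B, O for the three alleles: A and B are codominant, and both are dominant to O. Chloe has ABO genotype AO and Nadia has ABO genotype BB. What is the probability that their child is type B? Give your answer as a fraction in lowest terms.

ABO cross AO × BB → offspring phenotypes: 1/2 B, 1/2 AB.
So P(type B) = 1/2.

1/2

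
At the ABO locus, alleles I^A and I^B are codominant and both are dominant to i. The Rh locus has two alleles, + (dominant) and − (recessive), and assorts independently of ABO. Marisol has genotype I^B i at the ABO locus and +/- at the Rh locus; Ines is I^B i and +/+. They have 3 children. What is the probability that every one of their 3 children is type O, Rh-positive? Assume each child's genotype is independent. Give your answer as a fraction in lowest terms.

1/64

ABO cross I^B i × I^B i → 1/4 O, 3/4 B.
Rh cross +/- × +/+ → 1 Rh+; so P(type O, Rh-positive) = 1/4 × 1 = 1/4 per child.
All 3 independent: (1/4)^3 = 1/64.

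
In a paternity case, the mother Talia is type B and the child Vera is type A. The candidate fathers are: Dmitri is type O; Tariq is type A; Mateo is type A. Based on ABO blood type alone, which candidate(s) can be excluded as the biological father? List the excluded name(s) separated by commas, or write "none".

Dmitri

A candidate is excluded only if no genotype consistent with his phenotype could produce a type A child with a type B mother.
Dmitri (type O): no genotype consistent with that phenotype can produce a type-A child with a type-B mother.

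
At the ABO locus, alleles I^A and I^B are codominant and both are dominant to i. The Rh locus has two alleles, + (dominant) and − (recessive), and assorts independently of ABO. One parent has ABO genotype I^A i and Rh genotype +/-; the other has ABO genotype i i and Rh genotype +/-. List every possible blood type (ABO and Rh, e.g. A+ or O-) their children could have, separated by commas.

O+, O-, A+, A-

Gametes from I^A i × i i give offspring ABO genotypes I^A i, i i, i.e. phenotypes O, A.
Rh cross +/- × +/- → phenotypes Rh+, Rh-.
Combining independently: O+, O-, A+, A-.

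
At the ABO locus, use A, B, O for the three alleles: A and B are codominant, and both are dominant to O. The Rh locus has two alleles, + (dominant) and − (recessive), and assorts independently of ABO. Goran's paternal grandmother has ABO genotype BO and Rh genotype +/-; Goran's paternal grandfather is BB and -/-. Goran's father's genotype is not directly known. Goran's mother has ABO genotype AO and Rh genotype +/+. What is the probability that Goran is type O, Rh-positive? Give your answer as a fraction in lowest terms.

Goran's father's ABO genotype from BO × BB: 1/2 BB, 1/2 BO.
Crossing each possibility with the mother AO and summing P(type O): 1/2·0 + 1/2·1/4 = 1/8.
Similarly for Rh via the father's Rh distribution: P(Rh+) = 1.
Independent loci: 1/8 × 1 = 1/8.

1/8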